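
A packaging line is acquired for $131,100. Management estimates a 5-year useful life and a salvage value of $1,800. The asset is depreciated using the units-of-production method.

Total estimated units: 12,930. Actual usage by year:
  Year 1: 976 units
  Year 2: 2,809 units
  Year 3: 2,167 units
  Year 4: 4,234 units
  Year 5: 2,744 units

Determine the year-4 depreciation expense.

Depreciable base = $131,100 − $1,800 = $129,300.
Rate = $129,300 / 12,930 units = $10 per unit.
Year 1: 976 × $10 = $9,760. Book value $121,340.
Year 2: 2,809 × $10 = $28,090. Book value $93,250.
Year 3: 2,167 × $10 = $21,670. Book value $71,580.
Year 4: 4,234 × $10 = $42,340. Book value $29,240.

$42,340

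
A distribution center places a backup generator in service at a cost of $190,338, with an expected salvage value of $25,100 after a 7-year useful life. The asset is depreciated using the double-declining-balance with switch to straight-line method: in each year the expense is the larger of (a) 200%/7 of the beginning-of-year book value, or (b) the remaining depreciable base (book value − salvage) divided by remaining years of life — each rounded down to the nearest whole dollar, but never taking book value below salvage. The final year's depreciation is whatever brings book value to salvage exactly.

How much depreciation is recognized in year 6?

$10,112

Depreciable base = $190,338 − $25,100 = $165,238.
Year 1: DB = ⌊$190,338 × 200%/7⌋ = $54,382; SL = ⌊$165,238/7⌋ = $23,605 → take DB $54,382. Book value $135,956.
Year 2: DB = ⌊$135,956 × 200%/7⌋ = $38,844; SL = ⌊$110,856/6⌋ = $18,476 → take DB $38,844. Book value $97,112.
Year 3: DB = ⌊$97,112 × 200%/7⌋ = $27,746; SL = ⌊$72,012/5⌋ = $14,402 → take DB $27,746. Book value $69,366.
Year 4: DB = ⌊$69,366 × 200%/7⌋ = $19,818; SL = ⌊$44,266/4⌋ = $11,066 → take DB $19,818. Book value $49,548.
Year 5: DB = ⌊$49,548 × 200%/7⌋ = $14,156; SL = ⌊$24,448/3⌋ = $8,149 → take DB $14,156. Book value $35,392.
Year 6: DB = ⌊$35,392 × 200%/7⌋ = $10,112; SL = ⌊$10,292/2⌋ = $5,146 → take DB $10,112. Book value $25,280.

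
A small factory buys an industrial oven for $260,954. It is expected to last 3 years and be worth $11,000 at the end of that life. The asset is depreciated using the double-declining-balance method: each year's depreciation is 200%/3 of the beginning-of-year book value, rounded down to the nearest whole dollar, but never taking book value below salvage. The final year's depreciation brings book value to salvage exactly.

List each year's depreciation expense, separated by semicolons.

$173,969; $57,990; $17,995

Depreciable base = $260,954 − $11,000 = $249,954.
Year 1: ⌊$260,954 × 200%/3⌋ = $173,969. Book value $86,985.
Year 2: ⌊$86,985 × 200%/3⌋ = $57,990. Book value $28,995.
Year 3 (final): $28,995 − $11,000 = $17,995. Book value $11,000.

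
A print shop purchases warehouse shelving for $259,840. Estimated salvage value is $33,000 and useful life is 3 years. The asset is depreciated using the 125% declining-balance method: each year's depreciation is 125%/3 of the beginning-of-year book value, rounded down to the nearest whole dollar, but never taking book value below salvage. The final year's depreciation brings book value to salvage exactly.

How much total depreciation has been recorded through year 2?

Depreciable base = $259,840 − $33,000 = $226,840.
Year 1: ⌊$259,840 × 125%/3⌋ = $108,266. Book value $151,574.
Year 2: ⌊$151,574 × 125%/3⌋ = $63,155. Book value $88,419.
Accumulated through year 2 = $259,840 − $88,419 = $171,421.

$171,421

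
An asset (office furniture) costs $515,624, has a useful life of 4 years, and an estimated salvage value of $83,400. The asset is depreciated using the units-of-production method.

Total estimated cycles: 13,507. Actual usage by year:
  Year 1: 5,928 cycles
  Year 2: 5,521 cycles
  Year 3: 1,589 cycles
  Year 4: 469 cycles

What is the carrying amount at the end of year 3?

Depreciable base = $515,624 − $83,400 = $432,224.
Rate = $432,224 / 13,507 cycles = $32 per cycle.
Year 1: 5,928 × $32 = $189,696. Book value $325,928.
Year 2: 5,521 × $32 = $176,672. Book value $149,256.
Year 3: 1,589 × $32 = $50,848. Book value $98,408.

$98,408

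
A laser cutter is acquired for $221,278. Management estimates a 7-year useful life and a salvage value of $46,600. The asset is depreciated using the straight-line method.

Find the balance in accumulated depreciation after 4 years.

Depreciable base = $221,278 − $46,600 = $174,678.
Annual expense = $174,678 / 7 = $24,954.
End of year 1: book value $196,324.
End of year 2: book value $171,370.
End of year 3: book value $146,416.
End of year 4: book value $121,462.
Accumulated through year 4 = $221,278 − $121,462 = $99,816.

$99,816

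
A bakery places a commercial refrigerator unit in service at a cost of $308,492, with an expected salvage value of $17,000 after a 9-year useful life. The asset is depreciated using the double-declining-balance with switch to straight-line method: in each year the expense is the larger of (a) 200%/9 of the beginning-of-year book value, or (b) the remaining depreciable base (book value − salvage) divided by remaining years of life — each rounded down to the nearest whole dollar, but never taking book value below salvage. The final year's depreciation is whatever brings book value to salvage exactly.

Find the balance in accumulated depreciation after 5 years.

$220,685

Depreciable base = $308,492 − $17,000 = $291,492.
Year 1: DB = ⌊$308,492 × 200%/9⌋ = $68,553; SL = ⌊$291,492/9⌋ = $32,388 → take DB $68,553. Book value $239,939.
Year 2: DB = ⌊$239,939 × 200%/9⌋ = $53,319; SL = ⌊$222,939/8⌋ = $27,867 → take DB $53,319. Book value $186,620.
Year 3: DB = ⌊$186,620 × 200%/9⌋ = $41,471; SL = ⌊$169,620/7⌋ = $24,231 → take DB $41,471. Book value $145,149.
Year 4: DB = ⌊$145,149 × 200%/9⌋ = $32,255; SL = ⌊$128,149/6⌋ = $21,358 → take DB $32,255. Book value $112,894.
Year 5: DB = ⌊$112,894 × 200%/9⌋ = $25,087; SL = ⌊$95,894/5⌋ = $19,178 → take DB $25,087. Book value $87,807.
Accumulated through year 5 = $308,492 − $87,807 = $220,685.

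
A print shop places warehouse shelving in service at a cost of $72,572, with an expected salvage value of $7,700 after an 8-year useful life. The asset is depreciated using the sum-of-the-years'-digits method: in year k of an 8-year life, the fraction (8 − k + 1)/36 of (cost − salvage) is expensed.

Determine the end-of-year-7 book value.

$9,502

Depreciable base = $72,572 − $7,700 = $64,872.
Sum of the years' digits = 8+7+6+5+4+3+2+1 = 36.
Year 1: $64,872 × 8/36 = $14,416. Book value $58,156.
Year 2: $64,872 × 7/36 = $12,614. Book value $45,542.
Year 3: $64,872 × 6/36 = $10,812. Book value $34,730.
Year 4: $64,872 × 5/36 = $9,010. Book value $25,720.
Year 5: $64,872 × 4/36 = $7,208. Book value $18,512.
Year 6: $64,872 × 3/36 = $5,406. Book value $13,106.
Year 7: $64,872 × 2/36 = $3,604. Book value $9,502.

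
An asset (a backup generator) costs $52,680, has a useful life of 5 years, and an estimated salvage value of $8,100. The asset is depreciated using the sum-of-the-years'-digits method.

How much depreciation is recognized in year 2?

Depreciable base = $52,680 − $8,100 = $44,580.
Sum of the years' digits = 5+4+3+2+1 = 15.
Year 1: $44,580 × 5/15 = $14,860. Book value $37,820.
Year 2: $44,580 × 4/15 = $11,888. Book value $25,932.

$11,888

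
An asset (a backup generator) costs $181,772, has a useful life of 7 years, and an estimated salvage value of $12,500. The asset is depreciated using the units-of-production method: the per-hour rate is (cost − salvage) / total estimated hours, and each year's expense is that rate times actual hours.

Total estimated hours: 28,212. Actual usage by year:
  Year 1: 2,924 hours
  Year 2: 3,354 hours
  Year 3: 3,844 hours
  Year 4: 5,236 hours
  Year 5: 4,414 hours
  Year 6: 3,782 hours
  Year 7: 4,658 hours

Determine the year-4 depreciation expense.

$31,416

Depreciable base = $181,772 − $12,500 = $169,272.
Rate = $169,272 / 28,212 hours = $6 per hour.
Year 1: 2,924 × $6 = $17,544. Book value $164,228.
Year 2: 3,354 × $6 = $20,124. Book value $144,104.
Year 3: 3,844 × $6 = $23,064. Book value $121,040.
Year 4: 5,236 × $6 = $31,416. Book value $89,624.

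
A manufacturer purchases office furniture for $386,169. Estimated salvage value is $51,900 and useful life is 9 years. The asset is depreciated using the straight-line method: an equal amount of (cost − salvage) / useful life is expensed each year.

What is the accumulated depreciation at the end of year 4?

$148,564

Depreciable base = $386,169 − $51,900 = $334,269.
Annual expense = $334,269 / 9 = $37,141.
End of year 1: book value $349,028.
End of year 2: book value $311,887.
End of year 3: book value $274,746.
End of year 4: book value $237,605.
Accumulated through year 4 = $386,169 − $237,605 = $148,564.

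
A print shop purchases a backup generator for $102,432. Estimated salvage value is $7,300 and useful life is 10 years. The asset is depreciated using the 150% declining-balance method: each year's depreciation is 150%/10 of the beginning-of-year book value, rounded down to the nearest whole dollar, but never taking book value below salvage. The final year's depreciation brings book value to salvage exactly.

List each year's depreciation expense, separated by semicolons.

$15,364; $13,060; $11,101; $9,436; $8,020; $6,817; $5,795; $4,925; $4,187; $16,427

Depreciable base = $102,432 − $7,300 = $95,132.
Year 1: ⌊$102,432 × 150%/10⌋ = $15,364. Book value $87,068.
Year 2: ⌊$87,068 × 150%/10⌋ = $13,060. Book value $74,008.
Year 3: ⌊$74,008 × 150%/10⌋ = $11,101. Book value $62,907.
Year 4: ⌊$62,907 × 150%/10⌋ = $9,436. Book value $53,471.
Year 5: ⌊$53,471 × 150%/10⌋ = $8,020. Book value $45,451.
Year 6: ⌊$45,451 × 150%/10⌋ = $6,817. Book value $38,634.
Year 7: ⌊$38,634 × 150%/10⌋ = $5,795. Book value $32,839.
Year 8: ⌊$32,839 × 150%/10⌋ = $4,925. Book value $27,914.
Year 9: ⌊$27,914 × 150%/10⌋ = $4,187. Book value $23,727.
Year 10 (final): $23,727 − $7,300 = $16,427. Book value $7,300.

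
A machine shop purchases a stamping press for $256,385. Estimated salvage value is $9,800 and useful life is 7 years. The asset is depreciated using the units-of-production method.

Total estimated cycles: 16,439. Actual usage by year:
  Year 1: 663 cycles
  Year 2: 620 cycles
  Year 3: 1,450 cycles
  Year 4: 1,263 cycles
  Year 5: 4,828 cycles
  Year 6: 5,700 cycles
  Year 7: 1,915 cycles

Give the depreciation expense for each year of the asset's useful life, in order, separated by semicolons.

Depreciable base = $256,385 − $9,800 = $246,585.
Rate = $246,585 / 16,439 cycles = $15 per cycle.
Year 1: 663 × $15 = $9,945. Book value $246,440.
Year 2: 620 × $15 = $9,300. Book value $237,140.
Year 3: 1,450 × $15 = $21,750. Book value $215,390.
Year 4: 1,263 × $15 = $18,945. Book value $196,445.
Year 5: 4,828 × $15 = $72,420. Book value $124,025.
Year 6: 5,700 × $15 = $85,500. Book value $38,525.
Year 7: 1,915 × $15 = $28,725. Book value $9,800.

$9,945; $9,300; $21,750; $18,945; $72,420; $85,500; $28,725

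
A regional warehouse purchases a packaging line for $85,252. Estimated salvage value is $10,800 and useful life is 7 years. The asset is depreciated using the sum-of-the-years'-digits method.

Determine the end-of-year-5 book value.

$18,777

Depreciable base = $85,252 − $10,800 = $74,452.
Sum of the years' digits = 7+6+5+4+3+2+1 = 28.
Year 1: $74,452 × 7/28 = $18,613. Book value $66,639.
Year 2: $74,452 × 6/28 = $15,954. Book value $50,685.
Year 3: $74,452 × 5/28 = $13,295. Book value $37,390.
Year 4: $74,452 × 4/28 = $10,636. Book value $26,754.
Year 5: $74,452 × 3/28 = $7,977. Book value $18,777.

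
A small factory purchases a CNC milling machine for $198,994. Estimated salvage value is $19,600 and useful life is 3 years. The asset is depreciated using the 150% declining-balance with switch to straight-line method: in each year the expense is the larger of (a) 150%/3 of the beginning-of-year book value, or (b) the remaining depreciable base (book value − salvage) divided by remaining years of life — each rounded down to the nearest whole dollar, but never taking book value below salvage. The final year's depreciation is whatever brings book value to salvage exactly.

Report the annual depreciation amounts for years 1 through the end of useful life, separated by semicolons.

$99,497; $49,748; $30,149

Depreciable base = $198,994 − $19,600 = $179,394.
Year 1: DB = ⌊$198,994 × 150%/3⌋ = $99,497; SL = ⌊$179,394/3⌋ = $59,798 → take DB $99,497. Book value $99,497.
Year 2: DB = ⌊$99,497 × 150%/3⌋ = $49,748; SL = ⌊$79,897/2⌋ = $39,948 → take DB $49,748. Book value $49,749.
Year 3 (final): $49,749 − $19,600 = $30,149. Book value $19,600.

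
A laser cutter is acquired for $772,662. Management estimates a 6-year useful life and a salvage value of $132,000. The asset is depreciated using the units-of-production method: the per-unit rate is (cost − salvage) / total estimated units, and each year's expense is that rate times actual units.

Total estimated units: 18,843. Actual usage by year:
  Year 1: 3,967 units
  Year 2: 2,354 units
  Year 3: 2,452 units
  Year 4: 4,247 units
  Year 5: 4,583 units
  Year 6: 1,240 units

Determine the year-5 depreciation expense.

$155,822

Depreciable base = $772,662 − $132,000 = $640,662.
Rate = $640,662 / 18,843 units = $34 per unit.
Year 1: 3,967 × $34 = $134,878. Book value $637,784.
Year 2: 2,354 × $34 = $80,036. Book value $557,748.
Year 3: 2,452 × $34 = $83,368. Book value $474,380.
Year 4: 4,247 × $34 = $144,398. Book value $329,982.
Year 5: 4,583 × $34 = $155,822. Book value $174,160.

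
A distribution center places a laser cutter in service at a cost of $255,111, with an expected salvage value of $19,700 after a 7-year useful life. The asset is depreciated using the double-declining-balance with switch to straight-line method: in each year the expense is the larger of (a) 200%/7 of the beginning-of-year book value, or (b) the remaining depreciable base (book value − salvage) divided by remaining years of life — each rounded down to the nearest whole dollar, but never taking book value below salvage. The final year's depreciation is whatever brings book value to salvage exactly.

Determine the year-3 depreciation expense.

$37,188

Depreciable base = $255,111 − $19,700 = $235,411.
Year 1: DB = ⌊$255,111 × 200%/7⌋ = $72,888; SL = ⌊$235,411/7⌋ = $33,630 → take DB $72,888. Book value $182,223.
Year 2: DB = ⌊$182,223 × 200%/7⌋ = $52,063; SL = ⌊$162,523/6⌋ = $27,087 → take DB $52,063. Book value $130,160.
Year 3: DB = ⌊$130,160 × 200%/7⌋ = $37,188; SL = ⌊$110,460/5⌋ = $22,092 → take DB $37,188. Book value $92,972.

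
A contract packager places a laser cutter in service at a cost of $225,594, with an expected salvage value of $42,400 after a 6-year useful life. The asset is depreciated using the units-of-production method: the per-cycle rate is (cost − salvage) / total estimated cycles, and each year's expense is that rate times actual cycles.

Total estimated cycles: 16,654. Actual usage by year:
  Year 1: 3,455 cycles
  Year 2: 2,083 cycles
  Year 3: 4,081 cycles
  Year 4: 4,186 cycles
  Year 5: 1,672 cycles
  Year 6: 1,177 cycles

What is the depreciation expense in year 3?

$44,891

Depreciable base = $225,594 − $42,400 = $183,194.
Rate = $183,194 / 16,654 cycles = $11 per cycle.
Year 1: 3,455 × $11 = $38,005. Book value $187,589.
Year 2: 2,083 × $11 = $22,913. Book value $164,676.
Year 3: 4,081 × $11 = $44,891. Book value $119,785.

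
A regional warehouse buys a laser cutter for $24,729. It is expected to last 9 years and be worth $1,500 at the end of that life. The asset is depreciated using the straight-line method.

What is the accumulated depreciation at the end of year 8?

$20,648

Depreciable base = $24,729 − $1,500 = $23,229.
Annual expense = $23,229 / 9 = $2,581.
End of year 1: book value $22,148.
End of year 2: book value $19,567.
End of year 3: book value $16,986.
End of year 4: book value $14,405.
End of year 5: book value $11,824.
End of year 6: book value $9,243.
End of year 7: book value $6,662.
End of year 8: book value $4,081.
Accumulated through year 8 = $24,729 − $4,081 = $20,648.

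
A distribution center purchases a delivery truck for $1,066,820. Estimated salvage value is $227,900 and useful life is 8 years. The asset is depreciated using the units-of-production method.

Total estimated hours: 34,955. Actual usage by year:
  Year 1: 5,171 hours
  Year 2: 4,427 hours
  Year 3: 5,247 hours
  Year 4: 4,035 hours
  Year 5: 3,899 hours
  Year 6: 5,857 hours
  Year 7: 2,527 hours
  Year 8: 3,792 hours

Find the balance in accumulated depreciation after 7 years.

$747,912

Depreciable base = $1,066,820 − $227,900 = $838,920.
Rate = $838,920 / 34,955 hours = $24 per hour.
Year 1: 5,171 × $24 = $124,104. Book value $942,716.
Year 2: 4,427 × $24 = $106,248. Book value $836,468.
Year 3: 5,247 × $24 = $125,928. Book value $710,540.
Year 4: 4,035 × $24 = $96,840. Book value $613,700.
Year 5: 3,899 × $24 = $93,576. Book value $520,124.
Year 6: 5,857 × $24 = $140,568. Book value $379,556.
Year 7: 2,527 × $24 = $60,648. Book value $318,908.
Accumulated through year 7 = $1,066,820 − $318,908 = $747,912.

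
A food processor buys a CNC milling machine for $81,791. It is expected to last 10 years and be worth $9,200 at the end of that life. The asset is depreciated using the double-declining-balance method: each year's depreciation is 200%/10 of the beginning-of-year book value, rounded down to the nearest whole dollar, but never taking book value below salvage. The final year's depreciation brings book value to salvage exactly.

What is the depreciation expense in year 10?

$1,780

Depreciable base = $81,791 − $9,200 = $72,591.
Year 1: ⌊$81,791 × 200%/10⌋ = $16,358. Book value $65,433.
Year 2: ⌊$65,433 × 200%/10⌋ = $13,086. Book value $52,347.
Year 3: ⌊$52,347 × 200%/10⌋ = $10,469. Book value $41,878.
Year 4: ⌊$41,878 × 200%/10⌋ = $8,375. Book value $33,503.
Year 5: ⌊$33,503 × 200%/10⌋ = $6,700. Book value $26,803.
Year 6: ⌊$26,803 × 200%/10⌋ = $5,360. Book value $21,443.
Year 7: ⌊$21,443 × 200%/10⌋ = $4,288. Book value $17,155.
Year 8: ⌊$17,155 × 200%/10⌋ = $3,431. Book value $13,724.
Year 9: ⌊$13,724 × 200%/10⌋ = $2,744. Book value $10,980.
Year 10 (final): $10,980 − $9,200 = $1,780. Book value $9,200.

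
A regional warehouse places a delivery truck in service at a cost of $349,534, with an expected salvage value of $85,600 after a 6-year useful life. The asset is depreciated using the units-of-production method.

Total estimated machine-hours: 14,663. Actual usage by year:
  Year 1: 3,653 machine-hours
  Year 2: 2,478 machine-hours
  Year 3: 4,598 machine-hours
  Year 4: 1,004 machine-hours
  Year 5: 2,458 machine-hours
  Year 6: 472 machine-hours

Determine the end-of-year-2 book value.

Depreciable base = $349,534 − $85,600 = $263,934.
Rate = $263,934 / 14,663 machine-hours = $18 per machine-hour.
Year 1: 3,653 × $18 = $65,754. Book value $283,780.
Year 2: 2,478 × $18 = $44,604. Book value $239,176.

$239,176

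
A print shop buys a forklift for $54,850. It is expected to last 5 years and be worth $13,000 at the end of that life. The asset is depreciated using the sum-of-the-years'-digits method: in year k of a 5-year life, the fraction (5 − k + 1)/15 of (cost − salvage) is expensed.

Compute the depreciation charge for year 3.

$8,370

Depreciable base = $54,850 − $13,000 = $41,850.
Sum of the years' digits = 5+4+3+2+1 = 15.
Year 1: $41,850 × 5/15 = $13,950. Book value $40,900.
Year 2: $41,850 × 4/15 = $11,160. Book value $29,740.
Year 3: $41,850 × 3/15 = $8,370. Book value $21,370.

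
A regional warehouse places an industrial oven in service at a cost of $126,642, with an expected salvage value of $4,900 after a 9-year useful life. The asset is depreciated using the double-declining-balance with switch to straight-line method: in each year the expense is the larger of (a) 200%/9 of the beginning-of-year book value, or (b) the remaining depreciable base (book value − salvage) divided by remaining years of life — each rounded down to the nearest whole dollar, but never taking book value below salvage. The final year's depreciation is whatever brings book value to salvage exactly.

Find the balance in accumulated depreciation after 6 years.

$98,604

Depreciable base = $126,642 − $4,900 = $121,742.
Year 1: DB = ⌊$126,642 × 200%/9⌋ = $28,142; SL = ⌊$121,742/9⌋ = $13,526 → take DB $28,142. Book value $98,500.
Year 2: DB = ⌊$98,500 × 200%/9⌋ = $21,888; SL = ⌊$93,600/8⌋ = $11,700 → take DB $21,888. Book value $76,612.
Year 3: DB = ⌊$76,612 × 200%/9⌋ = $17,024; SL = ⌊$71,712/7⌋ = $10,244 → take DB $17,024. Book value $59,588.
Year 4: DB = ⌊$59,588 × 200%/9⌋ = $13,241; SL = ⌊$54,688/6⌋ = $9,114 → take DB $13,241. Book value $46,347.
Year 5: DB = ⌊$46,347 × 200%/9⌋ = $10,299; SL = ⌊$41,447/5⌋ = $8,289 → take DB $10,299. Book value $36,048.
Year 6: DB = ⌊$36,048 × 200%/9⌋ = $8,010; SL = ⌊$31,148/4⌋ = $7,787 → take DB $8,010. Book value $28,038.
Accumulated through year 6 = $126,642 − $28,038 = $98,604.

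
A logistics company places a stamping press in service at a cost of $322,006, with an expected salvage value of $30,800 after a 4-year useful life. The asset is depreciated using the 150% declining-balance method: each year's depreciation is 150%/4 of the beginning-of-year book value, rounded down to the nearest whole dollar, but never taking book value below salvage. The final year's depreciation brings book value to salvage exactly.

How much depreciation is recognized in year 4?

Depreciable base = $322,006 − $30,800 = $291,206.
Year 1: ⌊$322,006 × 150%/4⌋ = $120,752. Book value $201,254.
Year 2: ⌊$201,254 × 150%/4⌋ = $75,470. Book value $125,784.
Year 3: ⌊$125,784 × 150%/4⌋ = $47,169. Book value $78,615.
Year 4 (final): $78,615 − $30,800 = $47,815. Book value $30,800.

$47,815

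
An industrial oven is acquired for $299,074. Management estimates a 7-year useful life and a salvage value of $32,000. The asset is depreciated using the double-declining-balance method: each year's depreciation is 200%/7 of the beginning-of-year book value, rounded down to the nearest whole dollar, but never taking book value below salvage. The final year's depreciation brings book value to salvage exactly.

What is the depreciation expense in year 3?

$43,597

Depreciable base = $299,074 − $32,000 = $267,074.
Year 1: ⌊$299,074 × 200%/7⌋ = $85,449. Book value $213,625.
Year 2: ⌊$213,625 × 200%/7⌋ = $61,035. Book value $152,590.
Year 3: ⌊$152,590 × 200%/7⌋ = $43,597. Book value $108,993.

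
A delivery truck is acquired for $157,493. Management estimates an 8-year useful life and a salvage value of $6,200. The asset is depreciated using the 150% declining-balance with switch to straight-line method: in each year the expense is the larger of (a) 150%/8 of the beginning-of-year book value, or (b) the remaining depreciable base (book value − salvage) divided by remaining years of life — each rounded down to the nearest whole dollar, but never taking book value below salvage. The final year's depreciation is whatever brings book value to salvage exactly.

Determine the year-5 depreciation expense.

Depreciable base = $157,493 − $6,200 = $151,293.
Year 1: DB = ⌊$157,493 × 150%/8⌋ = $29,529; SL = ⌊$151,293/8⌋ = $18,911 → take DB $29,529. Book value $127,964.
Year 2: DB = ⌊$127,964 × 150%/8⌋ = $23,993; SL = ⌊$121,764/7⌋ = $17,394 → take DB $23,993. Book value $103,971.
Year 3: DB = ⌊$103,971 × 150%/8⌋ = $19,494; SL = ⌊$97,771/6⌋ = $16,295 → take DB $19,494. Book value $84,477.
Year 4: DB = ⌊$84,477 × 150%/8⌋ = $15,839; SL = ⌊$78,277/5⌋ = $15,655 → take DB $15,839. Book value $68,638.
Year 5: DB = ⌊$68,638 × 150%/8⌋ = $12,869; SL = ⌊$62,438/4⌋ = $15,609 → take SL $15,609. Book value $53,029.

$15,609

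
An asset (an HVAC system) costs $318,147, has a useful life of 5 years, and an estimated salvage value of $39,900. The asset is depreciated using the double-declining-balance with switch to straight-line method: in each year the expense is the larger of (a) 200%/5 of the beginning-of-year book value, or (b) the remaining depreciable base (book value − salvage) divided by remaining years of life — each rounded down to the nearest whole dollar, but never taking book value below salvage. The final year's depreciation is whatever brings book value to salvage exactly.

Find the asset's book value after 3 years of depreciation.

Depreciable base = $318,147 − $39,900 = $278,247.
Year 1: DB = ⌊$318,147 × 200%/5⌋ = $127,258; SL = ⌊$278,247/5⌋ = $55,649 → take DB $127,258. Book value $190,889.
Year 2: DB = ⌊$190,889 × 200%/5⌋ = $76,355; SL = ⌊$150,989/4⌋ = $37,747 → take DB $76,355. Book value $114,534.
Year 3: DB = ⌊$114,534 × 200%/5⌋ = $45,813; SL = ⌊$74,634/3⌋ = $24,878 → take DB $45,813. Book value $68,721.

$68,721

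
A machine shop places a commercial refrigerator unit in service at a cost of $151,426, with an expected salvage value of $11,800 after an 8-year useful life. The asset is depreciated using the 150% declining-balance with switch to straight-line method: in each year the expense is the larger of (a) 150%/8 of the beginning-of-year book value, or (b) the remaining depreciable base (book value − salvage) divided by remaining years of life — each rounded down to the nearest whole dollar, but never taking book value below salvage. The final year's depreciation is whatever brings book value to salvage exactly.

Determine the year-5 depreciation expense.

Depreciable base = $151,426 − $11,800 = $139,626.
Year 1: DB = ⌊$151,426 × 150%/8⌋ = $28,392; SL = ⌊$139,626/8⌋ = $17,453 → take DB $28,392. Book value $123,034.
Year 2: DB = ⌊$123,034 × 150%/8⌋ = $23,068; SL = ⌊$111,234/7⌋ = $15,890 → take DB $23,068. Book value $99,966.
Year 3: DB = ⌊$99,966 × 150%/8⌋ = $18,743; SL = ⌊$88,166/6⌋ = $14,694 → take DB $18,743. Book value $81,223.
Year 4: DB = ⌊$81,223 × 150%/8⌋ = $15,229; SL = ⌊$69,423/5⌋ = $13,884 → take DB $15,229. Book value $65,994.
Year 5: DB = ⌊$65,994 × 150%/8⌋ = $12,373; SL = ⌊$54,194/4⌋ = $13,548 → take SL $13,548. Book value $52,446.

$13,548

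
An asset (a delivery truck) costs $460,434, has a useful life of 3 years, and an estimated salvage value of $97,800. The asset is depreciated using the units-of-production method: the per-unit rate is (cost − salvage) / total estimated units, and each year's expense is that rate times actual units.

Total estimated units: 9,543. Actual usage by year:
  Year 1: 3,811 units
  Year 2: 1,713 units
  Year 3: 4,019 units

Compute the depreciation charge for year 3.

Depreciable base = $460,434 − $97,800 = $362,634.
Rate = $362,634 / 9,543 units = $38 per unit.
Year 1: 3,811 × $38 = $144,818. Book value $315,616.
Year 2: 1,713 × $38 = $65,094. Book value $250,522.
Year 3: 4,019 × $38 = $152,722. Book value $97,800.

$152,722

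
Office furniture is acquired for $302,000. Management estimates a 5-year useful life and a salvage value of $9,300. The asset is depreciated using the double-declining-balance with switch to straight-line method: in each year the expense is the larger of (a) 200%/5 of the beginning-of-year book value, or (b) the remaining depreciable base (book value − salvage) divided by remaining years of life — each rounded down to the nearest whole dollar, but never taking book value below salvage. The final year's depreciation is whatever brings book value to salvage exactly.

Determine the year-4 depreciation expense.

$27,966

Depreciable base = $302,000 − $9,300 = $292,700.
Year 1: DB = ⌊$302,000 × 200%/5⌋ = $120,800; SL = ⌊$292,700/5⌋ = $58,540 → take DB $120,800. Book value $181,200.
Year 2: DB = ⌊$181,200 × 200%/5⌋ = $72,480; SL = ⌊$171,900/4⌋ = $42,975 → take DB $72,480. Book value $108,720.
Year 3: DB = ⌊$108,720 × 200%/5⌋ = $43,488; SL = ⌊$99,420/3⌋ = $33,140 → take DB $43,488. Book value $65,232.
Year 4: DB = ⌊$65,232 × 200%/5⌋ = $26,092; SL = ⌊$55,932/2⌋ = $27,966 → take SL $27,966. Book value $37,266.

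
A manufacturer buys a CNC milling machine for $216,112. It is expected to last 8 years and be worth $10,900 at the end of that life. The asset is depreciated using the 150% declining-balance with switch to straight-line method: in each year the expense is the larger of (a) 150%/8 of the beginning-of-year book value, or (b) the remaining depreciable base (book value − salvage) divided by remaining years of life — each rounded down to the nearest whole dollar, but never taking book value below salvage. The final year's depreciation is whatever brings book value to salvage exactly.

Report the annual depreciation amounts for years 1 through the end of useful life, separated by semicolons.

$40,521; $32,923; $26,750; $21,734; $20,821; $20,821; $20,821; $20,821

Depreciable base = $216,112 − $10,900 = $205,212.
Year 1: DB = ⌊$216,112 × 150%/8⌋ = $40,521; SL = ⌊$205,212/8⌋ = $25,651 → take DB $40,521. Book value $175,591.
Year 2: DB = ⌊$175,591 × 150%/8⌋ = $32,923; SL = ⌊$164,691/7⌋ = $23,527 → take DB $32,923. Book value $142,668.
Year 3: DB = ⌊$142,668 × 150%/8⌋ = $26,750; SL = ⌊$131,768/6⌋ = $21,961 → take DB $26,750. Book value $115,918.
Year 4: DB = ⌊$115,918 × 150%/8⌋ = $21,734; SL = ⌊$105,018/5⌋ = $21,003 → take DB $21,734. Book value $94,184.
Year 5: DB = ⌊$94,184 × 150%/8⌋ = $17,659; SL = ⌊$83,284/4⌋ = $20,821 → take SL $20,821. Book value $73,363.
Year 6: DB = ⌊$73,363 × 150%/8⌋ = $13,755; SL = ⌊$62,463/3⌋ = $20,821 → take SL $20,821. Book value $52,542.
Year 7: DB = ⌊$52,542 × 150%/8⌋ = $9,851; SL = ⌊$41,642/2⌋ = $20,821 → take SL $20,821. Book value $31,721.
Year 8 (final): $31,721 − $10,900 = $20,821. Book value $10,900.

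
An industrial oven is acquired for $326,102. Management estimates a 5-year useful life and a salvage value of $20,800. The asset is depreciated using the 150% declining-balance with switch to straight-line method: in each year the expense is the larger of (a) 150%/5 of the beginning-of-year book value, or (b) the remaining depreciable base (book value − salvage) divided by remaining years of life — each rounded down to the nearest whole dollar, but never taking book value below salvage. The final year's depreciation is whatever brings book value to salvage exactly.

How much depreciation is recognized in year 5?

$45,527

Depreciable base = $326,102 − $20,800 = $305,302.
Year 1: DB = ⌊$326,102 × 150%/5⌋ = $97,830; SL = ⌊$305,302/5⌋ = $61,060 → take DB $97,830. Book value $228,272.
Year 2: DB = ⌊$228,272 × 150%/5⌋ = $68,481; SL = ⌊$207,472/4⌋ = $51,868 → take DB $68,481. Book value $159,791.
Year 3: DB = ⌊$159,791 × 150%/5⌋ = $47,937; SL = ⌊$138,991/3⌋ = $46,330 → take DB $47,937. Book value $111,854.
Year 4: DB = ⌊$111,854 × 150%/5⌋ = $33,556; SL = ⌊$91,054/2⌋ = $45,527 → take SL $45,527. Book value $66,327.
Year 5 (final): $66,327 − $20,800 = $45,527. Book value $20,800.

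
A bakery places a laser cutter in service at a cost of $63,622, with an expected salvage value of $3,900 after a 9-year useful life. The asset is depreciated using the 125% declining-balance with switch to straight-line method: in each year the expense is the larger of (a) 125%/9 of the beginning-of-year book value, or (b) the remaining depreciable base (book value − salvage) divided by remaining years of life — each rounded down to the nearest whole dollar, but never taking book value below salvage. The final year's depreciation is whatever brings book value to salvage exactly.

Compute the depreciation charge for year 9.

Depreciable base = $63,622 − $3,900 = $59,722.
Year 1: DB = ⌊$63,622 × 125%/9⌋ = $8,836; SL = ⌊$59,722/9⌋ = $6,635 → take DB $8,836. Book value $54,786.
Year 2: DB = ⌊$54,786 × 125%/9⌋ = $7,609; SL = ⌊$50,886/8⌋ = $6,360 → take DB $7,609. Book value $47,177.
Year 3: DB = ⌊$47,177 × 125%/9⌋ = $6,552; SL = ⌊$43,277/7⌋ = $6,182 → take DB $6,552. Book value $40,625.
Year 4: DB = ⌊$40,625 × 125%/9⌋ = $5,642; SL = ⌊$36,725/6⌋ = $6,120 → take SL $6,120. Book value $34,505.
Year 5: DB = ⌊$34,505 × 125%/9⌋ = $4,792; SL = ⌊$30,605/5⌋ = $6,121 → take SL $6,121. Book value $28,384.
Year 6: DB = ⌊$28,384 × 125%/9⌋ = $3,942; SL = ⌊$24,484/4⌋ = $6,121 → take SL $6,121. Book value $22,263.
Year 7: DB = ⌊$22,263 × 125%/9⌋ = $3,092; SL = ⌊$18,363/3⌋ = $6,121 → take SL $6,121. Book value $16,142.
Year 8: DB = ⌊$16,142 × 125%/9⌋ = $2,241; SL = ⌊$12,242/2⌋ = $6,121 → take SL $6,121. Book value $10,021.
Year 9 (final): $10,021 − $3,900 = $6,121. Book value $3,900.

$6,121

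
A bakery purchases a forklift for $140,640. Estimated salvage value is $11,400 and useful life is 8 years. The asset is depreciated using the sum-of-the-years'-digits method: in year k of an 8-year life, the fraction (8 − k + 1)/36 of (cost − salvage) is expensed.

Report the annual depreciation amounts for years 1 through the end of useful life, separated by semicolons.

Depreciable base = $140,640 − $11,400 = $129,240.
Sum of the years' digits = 8+7+6+5+4+3+2+1 = 36.
Year 1: $129,240 × 8/36 = $28,720. Book value $111,920.
Year 2: $129,240 × 7/36 = $25,130. Book value $86,790.
Year 3: $129,240 × 6/36 = $21,540. Book value $65,250.
Year 4: $129,240 × 5/36 = $17,950. Book value $47,300.
Year 5: $129,240 × 4/36 = $14,360. Book value $32,940.
Year 6: $129,240 × 3/36 = $10,770. Book value $22,170.
Year 7: $129,240 × 2/36 = $7,180. Book value $14,990.
Year 8: $129,240 × 1/36 = $3,590. Book value $11,400.

$28,720; $25,130; $21,540; $17,950; $14,360; $10,770; $7,180; $3,590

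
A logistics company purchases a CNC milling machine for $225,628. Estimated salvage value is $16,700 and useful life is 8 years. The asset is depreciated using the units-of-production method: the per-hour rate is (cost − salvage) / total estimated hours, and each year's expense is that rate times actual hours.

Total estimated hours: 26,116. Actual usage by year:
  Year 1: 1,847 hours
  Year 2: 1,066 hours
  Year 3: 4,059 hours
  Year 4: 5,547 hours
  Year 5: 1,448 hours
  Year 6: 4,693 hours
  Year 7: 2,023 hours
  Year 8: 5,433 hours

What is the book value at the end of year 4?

Depreciable base = $225,628 − $16,700 = $208,928.
Rate = $208,928 / 26,116 hours = $8 per hour.
Year 1: 1,847 × $8 = $14,776. Book value $210,852.
Year 2: 1,066 × $8 = $8,528. Book value $202,324.
Year 3: 4,059 × $8 = $32,472. Book value $169,852.
Year 4: 5,547 × $8 = $44,376. Book value $125,476.

$125,476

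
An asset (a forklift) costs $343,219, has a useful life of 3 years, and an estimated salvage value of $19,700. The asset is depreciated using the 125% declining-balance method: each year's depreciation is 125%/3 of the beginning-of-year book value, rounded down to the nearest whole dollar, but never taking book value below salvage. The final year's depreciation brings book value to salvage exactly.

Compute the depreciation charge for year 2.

$83,421

Depreciable base = $343,219 − $19,700 = $323,519.
Year 1: ⌊$343,219 × 125%/3⌋ = $143,007. Book value $200,212.
Year 2: ⌊$200,212 × 125%/3⌋ = $83,421. Book value $116,791.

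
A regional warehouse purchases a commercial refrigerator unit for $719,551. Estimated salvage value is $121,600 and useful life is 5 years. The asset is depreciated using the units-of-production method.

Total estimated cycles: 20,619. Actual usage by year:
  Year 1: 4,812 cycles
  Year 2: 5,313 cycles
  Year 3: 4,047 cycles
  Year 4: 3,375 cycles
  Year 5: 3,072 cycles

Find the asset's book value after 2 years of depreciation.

$425,926

Depreciable base = $719,551 − $121,600 = $597,951.
Rate = $597,951 / 20,619 cycles = $29 per cycle.
Year 1: 4,812 × $29 = $139,548. Book value $580,003.
Year 2: 5,313 × $29 = $154,077. Book value $425,926.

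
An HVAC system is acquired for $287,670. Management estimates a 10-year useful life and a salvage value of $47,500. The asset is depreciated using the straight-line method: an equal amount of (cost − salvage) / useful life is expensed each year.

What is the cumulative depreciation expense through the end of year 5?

$120,085

Depreciable base = $287,670 − $47,500 = $240,170.
Annual expense = $240,170 / 10 = $24,017.
End of year 1: book value $263,653.
End of year 2: book value $239,636.
End of year 3: book value $215,619.
End of year 4: book value $191,602.
End of year 5: book value $167,585.
Accumulated through year 5 = $287,670 − $167,585 = $120,085.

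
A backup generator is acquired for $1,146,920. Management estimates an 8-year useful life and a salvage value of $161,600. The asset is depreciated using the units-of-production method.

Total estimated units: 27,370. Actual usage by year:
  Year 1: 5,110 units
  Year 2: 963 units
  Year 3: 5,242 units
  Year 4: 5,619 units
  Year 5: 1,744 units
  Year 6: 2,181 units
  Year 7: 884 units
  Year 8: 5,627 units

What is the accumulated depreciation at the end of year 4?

Depreciable base = $1,146,920 − $161,600 = $985,320.
Rate = $985,320 / 27,370 units = $36 per unit.
Year 1: 5,110 × $36 = $183,960. Book value $962,960.
Year 2: 963 × $36 = $34,668. Book value $928,292.
Year 3: 5,242 × $36 = $188,712. Book value $739,580.
Year 4: 5,619 × $36 = $202,284. Book value $537,296.
Accumulated through year 4 = $1,146,920 − $537,296 = $609,624.

$609,624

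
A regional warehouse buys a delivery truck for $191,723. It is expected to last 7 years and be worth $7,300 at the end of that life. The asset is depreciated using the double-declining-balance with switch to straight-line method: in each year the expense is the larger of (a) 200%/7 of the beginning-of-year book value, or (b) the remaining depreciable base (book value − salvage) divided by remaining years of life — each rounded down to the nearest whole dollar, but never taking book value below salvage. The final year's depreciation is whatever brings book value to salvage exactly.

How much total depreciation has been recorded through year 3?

Depreciable base = $191,723 − $7,300 = $184,423.
Year 1: DB = ⌊$191,723 × 200%/7⌋ = $54,778; SL = ⌊$184,423/7⌋ = $26,346 → take DB $54,778. Book value $136,945.
Year 2: DB = ⌊$136,945 × 200%/7⌋ = $39,127; SL = ⌊$129,645/6⌋ = $21,607 → take DB $39,127. Book value $97,818.
Year 3: DB = ⌊$97,818 × 200%/7⌋ = $27,948; SL = ⌊$90,518/5⌋ = $18,103 → take DB $27,948. Book value $69,870.
Accumulated through year 3 = $191,723 − $69,870 = $121,853.

$121,853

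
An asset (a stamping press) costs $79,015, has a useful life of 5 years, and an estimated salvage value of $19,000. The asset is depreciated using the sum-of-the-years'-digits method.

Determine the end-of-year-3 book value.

$31,003

Depreciable base = $79,015 − $19,000 = $60,015.
Sum of the years' digits = 5+4+3+2+1 = 15.
Year 1: $60,015 × 5/15 = $20,005. Book value $59,010.
Year 2: $60,015 × 4/15 = $16,004. Book value $43,006.
Year 3: $60,015 × 3/15 = $12,003. Book value $31,003.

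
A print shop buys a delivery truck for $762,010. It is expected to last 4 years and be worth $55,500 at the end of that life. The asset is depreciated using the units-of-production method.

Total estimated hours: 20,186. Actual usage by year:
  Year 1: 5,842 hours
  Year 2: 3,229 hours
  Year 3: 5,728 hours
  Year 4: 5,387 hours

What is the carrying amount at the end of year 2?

$444,525

Depreciable base = $762,010 − $55,500 = $706,510.
Rate = $706,510 / 20,186 hours = $35 per hour.
Year 1: 5,842 × $35 = $204,470. Book value $557,540.
Year 2: 3,229 × $35 = $113,015. Book value $444,525.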